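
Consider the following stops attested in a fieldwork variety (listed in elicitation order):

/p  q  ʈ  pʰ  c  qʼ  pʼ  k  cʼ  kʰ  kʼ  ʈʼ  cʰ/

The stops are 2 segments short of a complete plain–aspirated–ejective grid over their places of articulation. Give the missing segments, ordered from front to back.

Plain: /p/ (bilabial), /ʈ/ (retroflex), /c/ (palatal), /k/ (velar), /q/ (uvular).
Aspirated: /pʰ/ (bilabial), /cʰ/ (palatal), /kʰ/ (velar).
Ejective: /pʼ/ (bilabial), /ʈʼ/ (retroflex), /cʼ/ (palatal), /kʼ/ (velar), /qʼ/ (uvular).
Gaps, from front to back: retroflex lacks aspirated (/ʈʰ/); uvular lacks aspirated (/qʰ/).

/ʈʰ/, /qʰ/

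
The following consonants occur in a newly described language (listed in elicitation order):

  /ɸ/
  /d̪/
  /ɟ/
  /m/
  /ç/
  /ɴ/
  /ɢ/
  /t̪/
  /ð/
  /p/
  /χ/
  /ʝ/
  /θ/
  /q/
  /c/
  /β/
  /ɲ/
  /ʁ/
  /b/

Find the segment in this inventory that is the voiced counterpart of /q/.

/ɢ/

/q/ is a voiceless uvular stop.
The voiced counterpart is a voiced uvular stop — in this inventory, /ɢ/.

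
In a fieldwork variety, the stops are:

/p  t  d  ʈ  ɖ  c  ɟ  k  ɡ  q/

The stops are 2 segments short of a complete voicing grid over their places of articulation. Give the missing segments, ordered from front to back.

Voiceless: /p/ (bilabial), /t/ (alveolar), /ʈ/ (retroflex), /c/ (palatal), /k/ (velar), /q/ (uvular).
Voiced: /d/ (alveolar), /ɖ/ (retroflex), /ɟ/ (palatal), /ɡ/ (velar).
Gaps, from front to back: bilabial lacks voiced (/b/); uvular lacks voiced (/ɢ/).

/b/, /ɢ/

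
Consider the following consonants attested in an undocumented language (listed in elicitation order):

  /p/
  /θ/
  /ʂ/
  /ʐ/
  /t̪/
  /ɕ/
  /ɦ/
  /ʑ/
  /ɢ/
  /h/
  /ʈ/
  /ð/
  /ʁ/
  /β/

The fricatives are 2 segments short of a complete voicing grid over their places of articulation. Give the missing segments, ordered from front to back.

place of articulation  voiceless  voiced  
bilabial          —         β       
dental            θ         ð       
retroflex         ʂ         ʐ       
alveolo-palatal   ɕ         ʑ       
uvular            —         ʁ       
glottal           h         ɦ       
Gaps, from front to back: bilabial lacks voiceless (/ɸ/); uvular lacks voiceless (/χ/).

/ɸ/, /χ/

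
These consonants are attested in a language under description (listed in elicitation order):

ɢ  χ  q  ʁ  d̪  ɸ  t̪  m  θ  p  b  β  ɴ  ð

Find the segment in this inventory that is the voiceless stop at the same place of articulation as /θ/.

/θ/ is a voiceless dental fricative.
The voiceless stop at the same place is a voiceless dental stop — in this inventory, /t̪/.

/t̪/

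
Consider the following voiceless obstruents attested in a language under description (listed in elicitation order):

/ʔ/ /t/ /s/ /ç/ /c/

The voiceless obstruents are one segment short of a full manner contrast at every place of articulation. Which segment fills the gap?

alveolar: stop /t/, fricative /s/.
palatal: stop /c/, fricative /ç/.
glottal: stop /ʔ/, fricative —.
The glottal row has no fricative member, so the gap is the glottal fricative /h/.

/h/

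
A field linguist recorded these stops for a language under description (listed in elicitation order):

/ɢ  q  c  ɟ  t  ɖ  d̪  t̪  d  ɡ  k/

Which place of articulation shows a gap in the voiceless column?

place of articulation  voiceless  voiced  
dental            t̪        d̪      
alveolar          t         d       
retroflex         —         ɖ       
palatal           c         ɟ       
velar             k         ɡ       
uvular            q         ɢ       
Every place of articulation has a voiceless member except retroflex, where /ʈ/ would be expected.

retroflex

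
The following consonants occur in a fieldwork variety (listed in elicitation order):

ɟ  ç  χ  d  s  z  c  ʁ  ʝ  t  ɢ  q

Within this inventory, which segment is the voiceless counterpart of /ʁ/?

/ʁ/ is a voiced uvular fricative.
The voiceless counterpart is a voiceless uvular fricative — in this inventory, /χ/.

/χ/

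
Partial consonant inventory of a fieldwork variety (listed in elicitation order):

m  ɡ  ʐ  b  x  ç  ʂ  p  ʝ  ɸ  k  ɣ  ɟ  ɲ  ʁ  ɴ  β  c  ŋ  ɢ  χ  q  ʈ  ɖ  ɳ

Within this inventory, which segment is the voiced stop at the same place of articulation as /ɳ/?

/ɳ/ is a retroflex nasal.
The voiced stop at the same place is a voiced retroflex stop — in this inventory, /ɖ/.

/ɖ/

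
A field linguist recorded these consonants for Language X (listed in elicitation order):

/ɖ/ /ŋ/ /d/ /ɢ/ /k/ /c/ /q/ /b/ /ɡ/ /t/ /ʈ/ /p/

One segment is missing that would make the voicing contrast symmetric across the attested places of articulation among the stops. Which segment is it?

place of articulation  voiceless  voiced  
bilabial          p         b       
alveolar          t         d       
retroflex         ʈ         ɖ       
palatal           c         —       
velar             k         ɡ       
uvular            q         ɢ       
The palatal row has no voiced member, so the gap is the voiced palatal stop /ɟ/.

/ɟ/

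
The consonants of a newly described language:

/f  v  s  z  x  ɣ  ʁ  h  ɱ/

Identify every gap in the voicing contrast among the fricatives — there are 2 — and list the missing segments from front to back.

place of articulation  voiceless  voiced  
labiodental       f         v       
alveolar          s         z       
velar             x         ɣ       
uvular            —         ʁ       
glottal           h         —       
Gaps, from front to back: uvular lacks voiceless (/χ/); glottal lacks voiced (/ɦ/).

/χ/, /ɦ/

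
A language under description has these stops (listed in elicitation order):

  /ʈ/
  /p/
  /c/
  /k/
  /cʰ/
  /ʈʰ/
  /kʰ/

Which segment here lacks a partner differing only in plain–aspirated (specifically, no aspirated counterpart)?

Retroflex: /ʈ/ ~ /ʈʰ/
Palatal: /c/ ~ /cʰ/
Velar: /k/ ~ /kʰ/
Bilabial: only /p/ (plain); no aspirated partner.
So /p/ is the unpaired segment.

/p/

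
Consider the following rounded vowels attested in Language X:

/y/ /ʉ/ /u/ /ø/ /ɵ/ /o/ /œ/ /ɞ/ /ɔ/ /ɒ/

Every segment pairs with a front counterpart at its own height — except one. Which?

/ɒ/

High: /y/ ~ /ʉ/ ~ /u/
High-mid: /ø/ ~ /ɵ/ ~ /o/
Low-mid: /œ/ ~ /ɞ/ ~ /ɔ/
Low: only /ɒ/ (back); no front partner.
So /ɒ/ is the unpaired segment.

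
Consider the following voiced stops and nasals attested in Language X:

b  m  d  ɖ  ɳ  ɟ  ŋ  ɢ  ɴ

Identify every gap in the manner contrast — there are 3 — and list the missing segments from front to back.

/n/, /ɲ/, /ɡ/

bilabial: oral stop /b/, nasal /m/.
alveolar: oral stop /d/, nasal —.
retroflex: oral stop /ɖ/, nasal /ɳ/.
palatal: oral stop /ɟ/, nasal —.
velar: oral stop —, nasal /ŋ/.
uvular: oral stop /ɢ/, nasal /ɴ/.
Gaps, from front to back: alveolar lacks nasal (/n/); palatal lacks nasal (/ɲ/); velar lacks oral stop (/ɡ/).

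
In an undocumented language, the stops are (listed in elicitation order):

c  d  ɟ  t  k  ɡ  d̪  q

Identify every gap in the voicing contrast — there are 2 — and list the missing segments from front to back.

/t̪/, /ɢ/

Voiceless: /t/ (alveolar), /c/ (palatal), /k/ (velar), /q/ (uvular).
Voiced: /d̪/ (dental), /d/ (alveolar), /ɟ/ (palatal), /ɡ/ (velar).
Gaps, from front to back: dental lacks voiceless (/t̪/); uvular lacks voiced (/ɢ/).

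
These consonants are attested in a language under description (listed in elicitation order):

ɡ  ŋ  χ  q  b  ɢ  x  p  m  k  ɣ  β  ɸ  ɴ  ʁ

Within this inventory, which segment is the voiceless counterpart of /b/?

/p/

/b/ is a voiced bilabial stop.
The voiceless counterpart is a voiceless bilabial stop — in this inventory, /p/.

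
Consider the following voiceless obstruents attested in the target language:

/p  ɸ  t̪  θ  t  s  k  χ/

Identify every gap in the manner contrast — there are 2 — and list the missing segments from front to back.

/x/, /q/

place of articulation  stop      fricative
bilabial          p         ɸ       
dental            t̪        θ       
alveolar          t         s       
velar             k         —       
uvular            —         χ       
Gaps, from front to back: velar lacks fricative (/x/); uvular lacks stop (/q/).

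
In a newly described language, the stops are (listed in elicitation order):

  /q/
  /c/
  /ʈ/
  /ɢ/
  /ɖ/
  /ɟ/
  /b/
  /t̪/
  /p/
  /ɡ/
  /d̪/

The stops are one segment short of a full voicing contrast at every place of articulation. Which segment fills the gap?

bilabial: voiceless /p/, voiced /b/.
dental: voiceless /t̪/, voiced /d̪/.
retroflex: voiceless /ʈ/, voiced /ɖ/.
palatal: voiceless /c/, voiced /ɟ/.
velar: voiceless —, voiced /ɡ/.
uvular: voiceless /q/, voiced /ɢ/.
The velar row has no voiceless member, so the gap is the voiceless velar stop /k/.

/k/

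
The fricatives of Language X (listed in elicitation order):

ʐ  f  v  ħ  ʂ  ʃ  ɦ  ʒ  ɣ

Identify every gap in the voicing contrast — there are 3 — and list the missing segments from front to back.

Voiceless: /f/ (labiodental), /ʃ/ (postalveolar), /ʂ/ (retroflex), /ħ/ (pharyngeal).
Voiced: /v/ (labiodental), /ʒ/ (postalveolar), /ʐ/ (retroflex), /ɣ/ (velar), /ɦ/ (glottal).
Gaps, from front to back: velar lacks voiceless (/x/); pharyngeal lacks voiced (/ʕ/); glottal lacks voiceless (/h/).

/x/, /ʕ/, /h/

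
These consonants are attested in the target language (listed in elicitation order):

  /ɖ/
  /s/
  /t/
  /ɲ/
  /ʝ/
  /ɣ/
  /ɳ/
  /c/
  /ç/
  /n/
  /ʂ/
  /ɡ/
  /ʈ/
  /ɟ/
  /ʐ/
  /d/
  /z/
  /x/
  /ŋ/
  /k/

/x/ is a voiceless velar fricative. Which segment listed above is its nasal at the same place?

The nasal at the same place is a velar nasal — in this inventory, /ŋ/.

/ŋ/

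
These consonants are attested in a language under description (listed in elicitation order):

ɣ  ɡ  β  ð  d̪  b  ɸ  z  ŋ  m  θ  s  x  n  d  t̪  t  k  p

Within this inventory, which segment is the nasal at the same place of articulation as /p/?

/p/ is a voiceless bilabial stop.
The nasal at the same place is a bilabial nasal — in this inventory, /m/.

/m/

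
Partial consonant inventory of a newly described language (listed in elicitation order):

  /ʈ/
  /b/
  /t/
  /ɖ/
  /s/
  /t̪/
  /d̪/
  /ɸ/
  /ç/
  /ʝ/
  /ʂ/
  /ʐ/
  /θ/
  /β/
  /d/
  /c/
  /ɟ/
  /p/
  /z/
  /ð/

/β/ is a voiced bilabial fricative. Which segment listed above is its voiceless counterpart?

/ɸ/

The voiceless counterpart is a voiceless bilabial fricative — in this inventory, /ɸ/.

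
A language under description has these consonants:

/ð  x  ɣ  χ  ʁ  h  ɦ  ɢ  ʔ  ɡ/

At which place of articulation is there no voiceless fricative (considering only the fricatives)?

dental

Voiceless: /x/ (velar), /χ/ (uvular), /h/ (glottal).
Voiced: /ð/ (dental), /ɣ/ (velar), /ʁ/ (uvular), /ɦ/ (glottal).
Every place of articulation has a voiceless member except dental, where /θ/ would be expected.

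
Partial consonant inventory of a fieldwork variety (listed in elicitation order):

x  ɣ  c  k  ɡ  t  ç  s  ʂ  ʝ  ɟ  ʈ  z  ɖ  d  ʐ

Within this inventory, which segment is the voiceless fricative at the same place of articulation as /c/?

/c/ is a voiceless palatal stop.
The voiceless fricative at the same place is a voiceless palatal fricative — in this inventory, /ç/.

/ç/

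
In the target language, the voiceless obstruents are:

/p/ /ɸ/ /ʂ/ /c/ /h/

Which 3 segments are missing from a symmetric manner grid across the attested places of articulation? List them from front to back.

/ʈ/, /ç/, /ʔ/

place of articulation  stop      fricative
bilabial          p         ɸ       
retroflex         —         ʂ       
palatal           c         —       
glottal           —         h       
Gaps, from front to back: retroflex lacks stop (/ʈ/); palatal lacks fricative (/ç/); glottal lacks stop (/ʔ/).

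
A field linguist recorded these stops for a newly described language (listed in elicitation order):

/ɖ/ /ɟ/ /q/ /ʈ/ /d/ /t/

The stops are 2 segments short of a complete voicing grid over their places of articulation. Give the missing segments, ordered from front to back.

/c/, /ɢ/

alveolar: voiceless /t/, voiced /d/.
retroflex: voiceless /ʈ/, voiced /ɖ/.
palatal: voiceless —, voiced /ɟ/.
uvular: voiceless /q/, voiced —.
Gaps, from front to back: palatal lacks voiceless (/c/); uvular lacks voiced (/ɢ/).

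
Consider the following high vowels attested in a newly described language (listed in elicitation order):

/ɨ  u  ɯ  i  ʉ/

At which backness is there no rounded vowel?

front

backness          unrounded  rounded 
front             i         —       
central           ɨ         ʉ       
back              ɯ         u       
Every backness has a rounded member except front, where /y/ would be expected.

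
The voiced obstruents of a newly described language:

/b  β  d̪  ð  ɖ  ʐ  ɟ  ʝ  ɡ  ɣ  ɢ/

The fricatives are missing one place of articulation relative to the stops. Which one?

uvular

place of articulation  stop      fricative
bilabial          b         β       
dental            d̪        ð       
retroflex         ɖ         ʐ       
palatal           ɟ         ʝ       
velar             ɡ         ɣ       
uvular            ɢ         —       
Every place of articulation has a fricative member except uvular, where /ʁ/ would be expected.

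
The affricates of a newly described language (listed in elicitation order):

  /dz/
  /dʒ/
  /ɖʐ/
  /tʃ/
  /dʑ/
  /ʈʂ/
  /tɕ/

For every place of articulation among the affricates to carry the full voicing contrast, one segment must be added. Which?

/ts/

alveolar: voiceless —, voiced /dz/.
postalveolar: voiceless /tʃ/, voiced /dʒ/.
retroflex: voiceless /ʈʂ/, voiced /ɖʐ/.
alveolo-palatal: voiceless /tɕ/, voiced /dʑ/.
The alveolar row has no voiceless member, so the gap is the voiceless alveolar affricate /ts/.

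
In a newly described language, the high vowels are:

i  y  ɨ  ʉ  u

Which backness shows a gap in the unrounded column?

front: unrounded /i/, rounded /y/.
central: unrounded /ɨ/, rounded /ʉ/.
back: unrounded —, rounded /u/.
Every backness has an unrounded member except back, where /ɯ/ would be expected.

back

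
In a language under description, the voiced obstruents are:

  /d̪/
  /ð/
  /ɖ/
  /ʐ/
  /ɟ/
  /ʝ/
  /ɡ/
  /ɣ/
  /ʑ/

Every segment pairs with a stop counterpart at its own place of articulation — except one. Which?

Dental: /d̪/ ~ /ð/
Retroflex: /ɖ/ ~ /ʐ/
Palatal: /ɟ/ ~ /ʝ/
Velar: /ɡ/ ~ /ɣ/
Alveolo-palatal: only /ʑ/ (fricative); no stop partner.
So /ʑ/ is the unpaired segment.

/ʑ/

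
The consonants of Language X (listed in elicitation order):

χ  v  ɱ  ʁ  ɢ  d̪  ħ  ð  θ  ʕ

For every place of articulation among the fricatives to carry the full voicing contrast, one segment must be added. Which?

/f/

Voiceless: /θ/ (dental), /χ/ (uvular), /ħ/ (pharyngeal).
Voiced: /v/ (labiodental), /ð/ (dental), /ʁ/ (uvular), /ʕ/ (pharyngeal).
The labiodental row has no voiceless member, so the gap is the voiceless labiodental fricative /f/.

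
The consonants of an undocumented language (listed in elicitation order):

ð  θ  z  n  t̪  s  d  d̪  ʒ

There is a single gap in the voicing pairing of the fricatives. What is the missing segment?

place of articulation  voiceless  voiced  
dental            θ         ð       
alveolar          s         z       
postalveolar      —         ʒ       
The postalveolar row has no voiceless member, so the gap is the voiceless postalveolar fricative /ʃ/.

/ʃ/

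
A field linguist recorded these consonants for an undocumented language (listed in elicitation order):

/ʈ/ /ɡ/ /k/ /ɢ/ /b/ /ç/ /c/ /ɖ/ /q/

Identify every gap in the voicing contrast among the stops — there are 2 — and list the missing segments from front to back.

/p/, /ɟ/

Voiceless: /ʈ/ (retroflex), /c/ (palatal), /k/ (velar), /q/ (uvular).
Voiced: /b/ (bilabial), /ɖ/ (retroflex), /ɡ/ (velar), /ɢ/ (uvular).
Gaps, from front to back: bilabial lacks voiceless (/p/); palatal lacks voiced (/ɟ/).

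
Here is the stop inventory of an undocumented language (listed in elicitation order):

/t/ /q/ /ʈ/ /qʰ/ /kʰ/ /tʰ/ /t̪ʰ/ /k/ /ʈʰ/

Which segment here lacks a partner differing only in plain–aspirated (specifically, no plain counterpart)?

/t̪ʰ/

Alveolar: /t/ ~ /tʰ/
Retroflex: /ʈ/ ~ /ʈʰ/
Velar: /k/ ~ /kʰ/
Uvular: /q/ ~ /qʰ/
Dental: only /t̪ʰ/ (aspirated); no plain partner.
So /t̪ʰ/ is the unpaired segment.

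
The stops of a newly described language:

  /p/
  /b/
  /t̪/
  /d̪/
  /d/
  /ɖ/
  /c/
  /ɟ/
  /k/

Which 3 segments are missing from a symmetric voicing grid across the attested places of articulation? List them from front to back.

/t/, /ʈ/, /ɡ/

Voiceless: /p/ (bilabial), /t̪/ (dental), /c/ (palatal), /k/ (velar).
Voiced: /b/ (bilabial), /d̪/ (dental), /d/ (alveolar), /ɖ/ (retroflex), /ɟ/ (palatal).
Gaps, from front to back: alveolar lacks voiceless (/t/); retroflex lacks voiceless (/ʈ/); velar lacks voiced (/ɡ/).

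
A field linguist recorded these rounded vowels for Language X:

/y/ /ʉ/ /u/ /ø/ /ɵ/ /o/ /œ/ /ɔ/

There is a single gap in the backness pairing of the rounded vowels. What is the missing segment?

/ɞ/

Front: /y/ (high), /ø/ (high-mid), /œ/ (low-mid).
Central: /ʉ/ (high), /ɵ/ (high-mid).
Back: /u/ (high), /o/ (high-mid), /ɔ/ (low-mid).
The low-mid row has no central member, so the gap is the low-mid central rounded vowel /ɞ/.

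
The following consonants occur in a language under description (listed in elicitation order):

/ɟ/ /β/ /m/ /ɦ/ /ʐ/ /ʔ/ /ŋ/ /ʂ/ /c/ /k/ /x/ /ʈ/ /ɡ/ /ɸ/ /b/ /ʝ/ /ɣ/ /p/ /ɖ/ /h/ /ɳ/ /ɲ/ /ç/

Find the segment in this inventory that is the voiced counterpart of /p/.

/p/ is a voiceless bilabial stop.
The voiced counterpart is a voiced bilabial stop — in this inventory, /b/.

/b/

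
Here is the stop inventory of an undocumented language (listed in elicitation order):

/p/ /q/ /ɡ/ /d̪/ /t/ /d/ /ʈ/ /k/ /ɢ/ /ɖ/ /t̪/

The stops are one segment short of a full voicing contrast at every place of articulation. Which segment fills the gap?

Voiceless: /p/ (bilabial), /t̪/ (dental), /t/ (alveolar), /ʈ/ (retroflex), /k/ (velar), /q/ (uvular).
Voiced: /d̪/ (dental), /d/ (alveolar), /ɖ/ (retroflex), /ɡ/ (velar), /ɢ/ (uvular).
The bilabial row has no voiced member, so the gap is the voiced bilabial stop /b/.

/b/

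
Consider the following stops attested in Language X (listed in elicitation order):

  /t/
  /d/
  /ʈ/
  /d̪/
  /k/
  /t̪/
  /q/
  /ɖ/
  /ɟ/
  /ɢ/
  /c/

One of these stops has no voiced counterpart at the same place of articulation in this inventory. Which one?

/k/

Dental: /t̪/ ~ /d̪/
Alveolar: /t/ ~ /d/
Retroflex: /ʈ/ ~ /ɖ/
Palatal: /c/ ~ /ɟ/
Uvular: /q/ ~ /ɢ/
Velar: only /k/ (voiceless); no voiced partner.
So /k/ is the unpaired segment.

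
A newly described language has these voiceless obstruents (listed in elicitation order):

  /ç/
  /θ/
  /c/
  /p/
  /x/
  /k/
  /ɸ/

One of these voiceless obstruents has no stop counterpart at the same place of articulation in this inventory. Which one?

Bilabial: /p/ ~ /ɸ/
Palatal: /c/ ~ /ç/
Velar: /k/ ~ /x/
Dental: only /θ/ (fricative); no stop partner.
So /θ/ is the unpaired segment.

/θ/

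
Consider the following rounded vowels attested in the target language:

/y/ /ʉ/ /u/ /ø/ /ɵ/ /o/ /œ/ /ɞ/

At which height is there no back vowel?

low-mid

height            front     central   back    
high              y         ʉ         u       
high-mid          ø         ɵ         o       
low-mid           œ         ɞ         —       
Every height has a back member except low-mid, where /ɔ/ would be expected.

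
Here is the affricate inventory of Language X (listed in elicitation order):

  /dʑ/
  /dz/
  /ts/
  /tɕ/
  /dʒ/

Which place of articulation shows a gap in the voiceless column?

place of articulation  voiceless  voiced  
alveolar          ts        dz      
postalveolar      —         dʒ      
alveolo-palatal   tɕ        dʑ      
Every place of articulation has a voiceless member except postalveolar, where /tʃ/ would be expected.

postalveolar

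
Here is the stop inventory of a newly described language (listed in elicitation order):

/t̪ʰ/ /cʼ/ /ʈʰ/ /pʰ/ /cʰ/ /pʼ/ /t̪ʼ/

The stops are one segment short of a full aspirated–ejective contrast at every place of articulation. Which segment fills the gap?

/ʈʼ/

bilabial: aspirated /pʰ/, ejective /pʼ/.
dental: aspirated /t̪ʰ/, ejective /t̪ʼ/.
retroflex: aspirated /ʈʰ/, ejective —.
palatal: aspirated /cʰ/, ejective /cʼ/.
The retroflex row has no ejective member, so the gap is the ejective retroflex stop /ʈʼ/.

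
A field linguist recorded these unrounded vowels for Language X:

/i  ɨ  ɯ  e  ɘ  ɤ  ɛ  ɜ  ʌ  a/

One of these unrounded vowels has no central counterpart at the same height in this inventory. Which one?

/a/

High: /i/ ~ /ɨ/ ~ /ɯ/
High-mid: /e/ ~ /ɘ/ ~ /ɤ/
Low-mid: /ɛ/ ~ /ɜ/ ~ /ʌ/
Low: only /a/ (front); no central partner.
So /a/ is the unpaired segment.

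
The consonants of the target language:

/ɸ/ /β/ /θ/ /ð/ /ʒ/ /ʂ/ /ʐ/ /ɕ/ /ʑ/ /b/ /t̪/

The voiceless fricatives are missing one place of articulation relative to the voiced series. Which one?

postalveolar

bilabial: voiceless /ɸ/, voiced /β/.
dental: voiceless /θ/, voiced /ð/.
postalveolar: voiceless —, voiced /ʒ/.
retroflex: voiceless /ʂ/, voiced /ʐ/.
alveolo-palatal: voiceless /ɕ/, voiced /ʑ/.
Every place of articulation has a voiceless member except postalveolar, where /ʃ/ would be expected.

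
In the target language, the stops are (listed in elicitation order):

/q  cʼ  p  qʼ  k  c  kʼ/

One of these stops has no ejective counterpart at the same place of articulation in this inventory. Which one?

/p/

Palatal: /c/ ~ /cʼ/
Velar: /k/ ~ /kʼ/
Uvular: /q/ ~ /qʼ/
Bilabial: only /p/ (plain); no ejective partner.
So /p/ is the unpaired segment.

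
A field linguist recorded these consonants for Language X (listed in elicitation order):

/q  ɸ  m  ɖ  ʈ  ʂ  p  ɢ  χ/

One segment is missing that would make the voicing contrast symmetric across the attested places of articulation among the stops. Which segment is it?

/b/

place of articulation  voiceless  voiced  
bilabial          p         —       
retroflex         ʈ         ɖ       
uvular            q         ɢ       
The bilabial row has no voiced member, so the gap is the voiced bilabial stop /b/.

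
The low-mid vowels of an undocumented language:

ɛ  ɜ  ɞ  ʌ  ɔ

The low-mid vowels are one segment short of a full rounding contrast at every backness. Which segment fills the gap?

backness          unrounded  rounded 
front             ɛ         —       
central           ɜ         ɞ       
back              ʌ         ɔ       
The front row has no rounded member, so the gap is the front rounded vowel /œ/.

/œ/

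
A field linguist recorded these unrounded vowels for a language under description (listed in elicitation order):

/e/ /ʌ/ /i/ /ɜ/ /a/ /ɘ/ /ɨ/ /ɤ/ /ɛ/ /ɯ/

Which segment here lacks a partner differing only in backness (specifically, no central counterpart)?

High: /i/ ~ /ɨ/ ~ /ɯ/
High-mid: /e/ ~ /ɘ/ ~ /ɤ/
Low-mid: /ɛ/ ~ /ɜ/ ~ /ʌ/
Low: only /a/ (front); no central partner.
So /a/ is the unpaired segment.

/a/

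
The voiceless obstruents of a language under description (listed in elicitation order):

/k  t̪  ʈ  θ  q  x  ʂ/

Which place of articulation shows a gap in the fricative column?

dental: stop /t̪/, fricative /θ/.
retroflex: stop /ʈ/, fricative /ʂ/.
velar: stop /k/, fricative /x/.
uvular: stop /q/, fricative —.
Every place of articulation has a fricative member except uvular, where /χ/ would be expected.

uvular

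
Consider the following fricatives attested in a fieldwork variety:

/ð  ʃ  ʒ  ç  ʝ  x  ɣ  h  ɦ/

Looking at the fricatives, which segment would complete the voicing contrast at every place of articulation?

Voiceless: /ʃ/ (postalveolar), /ç/ (palatal), /x/ (velar), /h/ (glottal).
Voiced: /ð/ (dental), /ʒ/ (postalveolar), /ʝ/ (palatal), /ɣ/ (velar), /ɦ/ (glottal).
The dental row has no voiceless member, so the gap is the voiceless dental fricative /θ/.

/θ/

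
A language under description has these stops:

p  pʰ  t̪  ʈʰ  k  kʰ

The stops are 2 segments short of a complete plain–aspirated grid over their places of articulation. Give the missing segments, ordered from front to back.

/t̪ʰ/, /ʈ/

bilabial: plain /p/, aspirated /pʰ/.
dental: plain /t̪/, aspirated —.
retroflex: plain —, aspirated /ʈʰ/.
velar: plain /k/, aspirated /kʰ/.
Gaps, from front to back: dental lacks aspirated (/t̪ʰ/); retroflex lacks plain (/ʈ/).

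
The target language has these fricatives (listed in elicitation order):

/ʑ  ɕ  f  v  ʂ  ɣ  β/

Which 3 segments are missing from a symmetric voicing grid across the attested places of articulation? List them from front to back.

/ɸ/, /ʐ/, /x/

place of articulation  voiceless  voiced  
bilabial          —         β       
labiodental       f         v       
retroflex         ʂ         —       
alveolo-palatal   ɕ         ʑ       
velar             —         ɣ       
Gaps, from front to back: bilabial lacks voiceless (/ɸ/); retroflex lacks voiced (/ʐ/); velar lacks voiceless (/x/).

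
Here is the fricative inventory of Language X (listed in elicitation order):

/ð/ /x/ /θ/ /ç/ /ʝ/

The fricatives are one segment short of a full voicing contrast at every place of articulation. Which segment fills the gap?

dental: voiceless /θ/, voiced /ð/.
palatal: voiceless /ç/, voiced /ʝ/.
velar: voiceless /x/, voiced —.
The velar row has no voiced member, so the gap is the voiced velar fricative /ɣ/.

/ɣ/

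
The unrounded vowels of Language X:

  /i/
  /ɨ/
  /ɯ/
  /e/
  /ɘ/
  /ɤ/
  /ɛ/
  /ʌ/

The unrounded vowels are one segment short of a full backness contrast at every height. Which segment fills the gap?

/ɜ/

Front: /i/ (high), /e/ (high-mid), /ɛ/ (low-mid).
Central: /ɨ/ (high), /ɘ/ (high-mid).
Back: /ɯ/ (high), /ɤ/ (high-mid), /ʌ/ (low-mid).
The low-mid row has no central member, so the gap is the low-mid central unrounded vowel /ɜ/.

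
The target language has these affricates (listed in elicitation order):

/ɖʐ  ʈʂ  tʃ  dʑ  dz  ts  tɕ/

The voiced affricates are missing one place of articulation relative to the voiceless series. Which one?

postalveolar

place of articulation  voiceless  voiced  
alveolar          ts        dz      
postalveolar      tʃ        —       
retroflex         ʈʂ        ɖʐ      
alveolo-palatal   tɕ        dʑ      
Every place of articulation has a voiced member except postalveolar, where /dʒ/ would be expected.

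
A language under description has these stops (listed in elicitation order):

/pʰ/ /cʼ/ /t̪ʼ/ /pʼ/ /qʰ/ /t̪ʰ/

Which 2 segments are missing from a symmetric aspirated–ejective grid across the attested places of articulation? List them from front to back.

bilabial: aspirated /pʰ/, ejective /pʼ/.
dental: aspirated /t̪ʰ/, ejective /t̪ʼ/.
palatal: aspirated —, ejective /cʼ/.
uvular: aspirated /qʰ/, ejective —.
Gaps, from front to back: palatal lacks aspirated (/cʰ/); uvular lacks ejective (/qʼ/).

/cʰ/, /qʼ/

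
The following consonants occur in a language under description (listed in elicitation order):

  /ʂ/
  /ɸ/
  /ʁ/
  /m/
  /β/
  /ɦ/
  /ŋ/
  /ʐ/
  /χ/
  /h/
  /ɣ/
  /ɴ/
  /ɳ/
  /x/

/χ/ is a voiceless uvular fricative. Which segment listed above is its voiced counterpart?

/ʁ/

The voiced counterpart is a voiced uvular fricative — in this inventory, /ʁ/.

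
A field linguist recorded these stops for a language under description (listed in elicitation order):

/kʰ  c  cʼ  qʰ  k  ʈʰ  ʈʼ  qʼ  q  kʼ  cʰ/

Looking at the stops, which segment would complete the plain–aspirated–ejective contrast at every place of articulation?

/ʈ/

retroflex: plain —, aspirated /ʈʰ/, ejective /ʈʼ/.
palatal: plain /c/, aspirated /cʰ/, ejective /cʼ/.
velar: plain /k/, aspirated /kʰ/, ejective /kʼ/.
uvular: plain /q/, aspirated /qʰ/, ejective /qʼ/.
The retroflex row has no plain member, so the gap is the plain retroflex stop /ʈ/.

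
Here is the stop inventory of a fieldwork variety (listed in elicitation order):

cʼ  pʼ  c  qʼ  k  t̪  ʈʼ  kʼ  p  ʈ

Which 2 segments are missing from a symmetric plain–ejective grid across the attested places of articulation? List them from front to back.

/t̪ʼ/, /q/

place of articulation  plain     ejective
bilabial          p         pʼ      
dental            t̪        —       
retroflex         ʈ         ʈʼ      
palatal           c         cʼ      
velar             k         kʼ      
uvular            —         qʼ      
Gaps, from front to back: dental lacks ejective (/t̪ʼ/); uvular lacks plain (/q/).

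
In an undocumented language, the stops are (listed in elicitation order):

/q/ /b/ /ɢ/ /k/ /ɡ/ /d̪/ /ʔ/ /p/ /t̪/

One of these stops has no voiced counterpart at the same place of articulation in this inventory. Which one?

Bilabial: /p/ ~ /b/
Dental: /t̪/ ~ /d̪/
Velar: /k/ ~ /ɡ/
Uvular: /q/ ~ /ɢ/
Glottal: only /ʔ/ (voiceless); no voiced partner.
So /ʔ/ is the unpaired segment.

/ʔ/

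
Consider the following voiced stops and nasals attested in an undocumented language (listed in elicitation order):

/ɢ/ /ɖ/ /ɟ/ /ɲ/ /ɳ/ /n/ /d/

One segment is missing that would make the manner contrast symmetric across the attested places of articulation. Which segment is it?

Oral stop: /d/ (alveolar), /ɖ/ (retroflex), /ɟ/ (palatal), /ɢ/ (uvular).
Nasal: /n/ (alveolar), /ɳ/ (retroflex), /ɲ/ (palatal).
The uvular row has no nasal member, so the gap is the uvular nasal /ɴ/.

/ɴ/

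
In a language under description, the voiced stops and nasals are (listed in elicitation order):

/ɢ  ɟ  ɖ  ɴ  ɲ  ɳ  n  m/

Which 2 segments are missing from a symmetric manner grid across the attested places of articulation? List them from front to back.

/b/, /d/

Oral stop: /ɖ/ (retroflex), /ɟ/ (palatal), /ɢ/ (uvular).
Nasal: /m/ (bilabial), /n/ (alveolar), /ɳ/ (retroflex), /ɲ/ (palatal), /ɴ/ (uvular).
Gaps, from front to back: bilabial lacks oral stop (/b/); alveolar lacks oral stop (/d/).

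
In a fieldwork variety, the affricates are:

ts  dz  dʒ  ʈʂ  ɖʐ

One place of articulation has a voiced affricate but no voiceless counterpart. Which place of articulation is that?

postalveolar

Voiceless: /ts/ (alveolar), /ʈʂ/ (retroflex).
Voiced: /dz/ (alveolar), /dʒ/ (postalveolar), /ɖʐ/ (retroflex).
Every place of articulation has a voiceless member except postalveolar, where /tʃ/ would be expected.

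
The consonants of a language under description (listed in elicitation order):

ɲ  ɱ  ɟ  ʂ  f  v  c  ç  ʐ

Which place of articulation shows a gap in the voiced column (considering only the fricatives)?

palatal

labiodental: voiceless /f/, voiced /v/.
retroflex: voiceless /ʂ/, voiced /ʐ/.
palatal: voiceless /ç/, voiced —.
Every place of articulation has a voiced member except palatal, where /ʝ/ would be expected.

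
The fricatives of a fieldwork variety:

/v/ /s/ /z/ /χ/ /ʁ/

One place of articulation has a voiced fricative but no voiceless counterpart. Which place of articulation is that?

place of articulation  voiceless  voiced  
labiodental       —         v       
alveolar          s         z       
uvular            χ         ʁ       
Every place of articulation has a voiceless member except labiodental, where /f/ would be expected.

labiodental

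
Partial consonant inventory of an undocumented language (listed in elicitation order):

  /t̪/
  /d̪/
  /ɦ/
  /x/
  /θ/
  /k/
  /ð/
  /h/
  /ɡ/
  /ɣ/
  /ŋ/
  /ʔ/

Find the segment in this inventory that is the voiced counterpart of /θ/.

/ð/

/θ/ is a voiceless dental fricative.
The voiced counterpart is a voiced dental fricative — in this inventory, /ð/.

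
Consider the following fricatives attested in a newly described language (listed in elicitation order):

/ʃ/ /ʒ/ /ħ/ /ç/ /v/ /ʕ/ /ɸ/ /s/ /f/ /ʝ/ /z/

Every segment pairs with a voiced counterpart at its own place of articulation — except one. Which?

Labiodental: /f/ ~ /v/
Alveolar: /s/ ~ /z/
Postalveolar: /ʃ/ ~ /ʒ/
Palatal: /ç/ ~ /ʝ/
Pharyngeal: /ħ/ ~ /ʕ/
Bilabial: only /ɸ/ (voiceless); no voiced partner.
So /ɸ/ is the unpaired segment.

/ɸ/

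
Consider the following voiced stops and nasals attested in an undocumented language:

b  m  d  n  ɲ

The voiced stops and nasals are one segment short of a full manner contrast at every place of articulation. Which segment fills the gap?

Oral stop: /b/ (bilabial), /d/ (alveolar).
Nasal: /m/ (bilabial), /n/ (alveolar), /ɲ/ (palatal).
The palatal row has no oral stop member, so the gap is the palatal oral stop /ɟ/.

/ɟ/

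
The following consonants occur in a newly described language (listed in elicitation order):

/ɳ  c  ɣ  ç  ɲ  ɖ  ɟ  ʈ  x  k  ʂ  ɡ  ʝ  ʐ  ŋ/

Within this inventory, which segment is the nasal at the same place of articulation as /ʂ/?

/ʂ/ is a voiceless retroflex fricative.
The nasal at the same place is a retroflex nasal — in this inventory, /ɳ/.

/ɳ/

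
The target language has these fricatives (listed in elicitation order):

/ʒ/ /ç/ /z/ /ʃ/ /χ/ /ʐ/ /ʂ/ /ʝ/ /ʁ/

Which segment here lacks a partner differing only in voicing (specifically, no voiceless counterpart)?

/z/

Postalveolar: /ʃ/ ~ /ʒ/
Retroflex: /ʂ/ ~ /ʐ/
Palatal: /ç/ ~ /ʝ/
Uvular: /χ/ ~ /ʁ/
Alveolar: only /z/ (voiced); no voiceless partner.
So /z/ is the unpaired segment.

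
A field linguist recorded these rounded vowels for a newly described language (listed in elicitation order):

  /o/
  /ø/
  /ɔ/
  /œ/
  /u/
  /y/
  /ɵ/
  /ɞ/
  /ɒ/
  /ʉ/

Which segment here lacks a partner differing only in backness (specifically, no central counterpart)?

High: /y/ ~ /ʉ/ ~ /u/
High-mid: /ø/ ~ /ɵ/ ~ /o/
Low-mid: /œ/ ~ /ɞ/ ~ /ɔ/
Low: only /ɒ/ (back); no central partner.
So /ɒ/ is the unpaired segment.

/ɒ/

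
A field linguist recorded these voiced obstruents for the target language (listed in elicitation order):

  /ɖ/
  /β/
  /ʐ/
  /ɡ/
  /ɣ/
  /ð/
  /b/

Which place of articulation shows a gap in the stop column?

bilabial: stop /b/, fricative /β/.
dental: stop —, fricative /ð/.
retroflex: stop /ɖ/, fricative /ʐ/.
velar: stop /ɡ/, fricative /ɣ/.
Every place of articulation has a stop member except dental, where /d̪/ would be expected.

dental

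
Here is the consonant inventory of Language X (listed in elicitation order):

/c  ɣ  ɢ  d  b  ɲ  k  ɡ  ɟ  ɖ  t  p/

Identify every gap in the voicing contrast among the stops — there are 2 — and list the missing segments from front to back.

bilabial: voiceless /p/, voiced /b/.
alveolar: voiceless /t/, voiced /d/.
retroflex: voiceless —, voiced /ɖ/.
palatal: voiceless /c/, voiced /ɟ/.
velar: voiceless /k/, voiced /ɡ/.
uvular: voiceless —, voiced /ɢ/.
Gaps, from front to back: retroflex lacks voiceless (/ʈ/); uvular lacks voiceless (/q/).

/ʈ/, /q/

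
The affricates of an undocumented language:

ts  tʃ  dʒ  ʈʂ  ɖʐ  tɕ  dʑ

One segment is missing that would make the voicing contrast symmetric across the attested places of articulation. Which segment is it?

place of articulation  voiceless  voiced  
alveolar          ts        —       
postalveolar      tʃ        dʒ      
retroflex         ʈʂ        ɖʐ      
alveolo-palatal   tɕ        dʑ      
The alveolar row has no voiced member, so the gap is the voiced alveolar affricate /dz/.

/dz/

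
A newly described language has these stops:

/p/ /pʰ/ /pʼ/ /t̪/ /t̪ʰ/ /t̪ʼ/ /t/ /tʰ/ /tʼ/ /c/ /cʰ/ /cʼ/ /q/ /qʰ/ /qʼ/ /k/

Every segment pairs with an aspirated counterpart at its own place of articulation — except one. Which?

/k/

Bilabial: /p/ ~ /pʰ/ ~ /pʼ/
Dental: /t̪/ ~ /t̪ʰ/ ~ /t̪ʼ/
Alveolar: /t/ ~ /tʰ/ ~ /tʼ/
Palatal: /c/ ~ /cʰ/ ~ /cʼ/
Uvular: /q/ ~ /qʰ/ ~ /qʼ/
Velar: only /k/ (plain); no aspirated partner.
So /k/ is the unpaired segment.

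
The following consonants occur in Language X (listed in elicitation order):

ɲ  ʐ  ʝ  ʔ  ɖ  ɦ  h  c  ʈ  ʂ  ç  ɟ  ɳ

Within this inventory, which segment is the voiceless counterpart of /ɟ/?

/c/

/ɟ/ is a voiced palatal stop.
The voiceless counterpart is a voiceless palatal stop — in this inventory, /c/.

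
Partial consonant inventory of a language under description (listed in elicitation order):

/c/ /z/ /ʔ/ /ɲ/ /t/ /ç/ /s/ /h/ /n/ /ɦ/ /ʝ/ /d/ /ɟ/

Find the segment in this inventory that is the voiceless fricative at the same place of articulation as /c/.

/ç/

/c/ is a voiceless palatal stop.
The voiceless fricative at the same place is a voiceless palatal fricative — in this inventory, /ç/.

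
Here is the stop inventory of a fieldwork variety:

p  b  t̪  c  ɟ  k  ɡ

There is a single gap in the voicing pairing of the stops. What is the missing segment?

bilabial: voiceless /p/, voiced /b/.
dental: voiceless /t̪/, voiced —.
palatal: voiceless /c/, voiced /ɟ/.
velar: voiceless /k/, voiced /ɡ/.
The dental row has no voiced member, so the gap is the voiced dental stop /d̪/.

/d̪/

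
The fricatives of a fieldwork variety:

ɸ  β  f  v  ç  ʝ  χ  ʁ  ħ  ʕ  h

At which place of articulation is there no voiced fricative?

place of articulation  voiceless  voiced  
bilabial          ɸ         β       
labiodental       f         v       
palatal           ç         ʝ       
uvular            χ         ʁ       
pharyngeal        ħ         ʕ       
glottal           h         —       
Every place of articulation has a voiced member except glottal, where /ɦ/ would be expected.

glottal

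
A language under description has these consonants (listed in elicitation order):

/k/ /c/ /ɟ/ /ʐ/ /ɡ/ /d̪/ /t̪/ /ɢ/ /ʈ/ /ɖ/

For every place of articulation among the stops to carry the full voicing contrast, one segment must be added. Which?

Voiceless: /t̪/ (dental), /ʈ/ (retroflex), /c/ (palatal), /k/ (velar).
Voiced: /d̪/ (dental), /ɖ/ (retroflex), /ɟ/ (palatal), /ɡ/ (velar), /ɢ/ (uvular).
The uvular row has no voiceless member, so the gap is the voiceless uvular stop /q/.

/q/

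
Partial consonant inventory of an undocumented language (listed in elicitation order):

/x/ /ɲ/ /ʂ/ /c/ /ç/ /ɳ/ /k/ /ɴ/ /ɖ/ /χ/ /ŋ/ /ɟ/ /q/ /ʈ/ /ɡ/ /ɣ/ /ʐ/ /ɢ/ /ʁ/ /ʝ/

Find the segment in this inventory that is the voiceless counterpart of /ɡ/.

/k/

/ɡ/ is a voiced velar stop.
The voiceless counterpart is a voiceless velar stop — in this inventory, /k/.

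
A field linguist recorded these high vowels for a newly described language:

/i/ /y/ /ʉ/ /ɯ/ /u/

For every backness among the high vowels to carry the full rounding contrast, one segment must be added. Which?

front: unrounded /i/, rounded /y/.
central: unrounded —, rounded /ʉ/.
back: unrounded /ɯ/, rounded /u/.
The central row has no unrounded member, so the gap is the central unrounded vowel /ɨ/.

/ɨ/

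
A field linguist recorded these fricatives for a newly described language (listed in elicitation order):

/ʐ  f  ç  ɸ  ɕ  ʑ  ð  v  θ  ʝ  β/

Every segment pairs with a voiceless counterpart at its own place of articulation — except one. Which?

Bilabial: /ɸ/ ~ /β/
Labiodental: /f/ ~ /v/
Dental: /θ/ ~ /ð/
Alveolo-palatal: /ɕ/ ~ /ʑ/
Palatal: /ç/ ~ /ʝ/
Retroflex: only /ʐ/ (voiced); no voiceless partner.
So /ʐ/ is the unpaired segment.

/ʐ/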